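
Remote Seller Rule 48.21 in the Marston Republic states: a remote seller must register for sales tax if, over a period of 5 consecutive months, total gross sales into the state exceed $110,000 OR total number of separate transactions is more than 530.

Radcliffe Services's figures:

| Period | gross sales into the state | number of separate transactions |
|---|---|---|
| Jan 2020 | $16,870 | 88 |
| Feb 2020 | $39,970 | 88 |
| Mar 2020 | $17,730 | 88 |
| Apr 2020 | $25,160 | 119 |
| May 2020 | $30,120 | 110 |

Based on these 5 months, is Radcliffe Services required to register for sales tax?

Total gross sales into the state: $16,870 + $39,970 + $17,730 + $25,160 + $30,120 = $129,850 (> $110,000).
Total number of separate transactions: 88 + 88 + 88 + 119 + 110 = 493 (≤ 530).
The test is 'or': at least one threshold is exceeded.

Yes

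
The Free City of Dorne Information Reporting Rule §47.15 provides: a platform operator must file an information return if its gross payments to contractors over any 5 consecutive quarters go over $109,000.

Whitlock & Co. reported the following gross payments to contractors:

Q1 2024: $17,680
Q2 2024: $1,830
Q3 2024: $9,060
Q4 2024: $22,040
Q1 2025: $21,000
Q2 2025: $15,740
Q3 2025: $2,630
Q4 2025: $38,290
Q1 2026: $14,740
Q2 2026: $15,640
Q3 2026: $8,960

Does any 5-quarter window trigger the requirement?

No

Q1 2024–Q1 2025: $17,680 + $1,830 + $9,060 + $22,040 + $21,000 = $71,610 (under)
Q2 2024–Q2 2025: $1,830 + $9,060 + $22,040 + $21,000 + $15,740 = $69,670 (under)
Q3 2024–Q3 2025: $9,060 + $22,040 + $21,000 + $15,740 + $2,630 = $70,470 (under)
Q4 2024–Q4 2025: $22,040 + $21,000 + $15,740 + $2,630 + $38,290 = $99,700 (under)
Q1 2025–Q1 2026: $21,000 + $15,740 + $2,630 + $38,290 + $14,740 = $92,400 (under)
Q2 2025–Q2 2026: $15,740 + $2,630 + $38,290 + $14,740 + $15,640 = $87,040 (under)
Q3 2025–Q3 2026: $2,630 + $38,290 + $14,740 + $15,640 + $8,960 = $80,260 (under)
No window exceeds $109,000.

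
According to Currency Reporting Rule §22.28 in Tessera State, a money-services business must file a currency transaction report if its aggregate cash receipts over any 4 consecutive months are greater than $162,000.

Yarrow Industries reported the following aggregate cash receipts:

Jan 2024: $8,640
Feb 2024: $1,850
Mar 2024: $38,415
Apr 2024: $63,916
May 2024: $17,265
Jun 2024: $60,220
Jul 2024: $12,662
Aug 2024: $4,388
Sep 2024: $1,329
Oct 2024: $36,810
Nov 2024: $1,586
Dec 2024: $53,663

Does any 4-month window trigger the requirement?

Jan 2024–Apr 2024: $8,640 + $1,850 + $38,415 + $63,916 = $112,821 (under)
Feb 2024–May 2024: $1,850 + $38,415 + $63,916 + $17,265 = $121,446 (under)
Mar 2024–Jun 2024: $38,415 + $63,916 + $17,265 + $60,220 = $179,816 (over)
Apr 2024–Jul 2024: $63,916 + $17,265 + $60,220 + $12,662 = $154,063 (under)
May 2024–Aug 2024: $17,265 + $60,220 + $12,662 + $4,388 = $94,535 (under)
Jun 2024–Sep 2024: $60,220 + $12,662 + $4,388 + $1,329 = $78,599 (under)
Jul 2024–Oct 2024: $12,662 + $4,388 + $1,329 + $36,810 = $55,189 (under)
Aug 2024–Nov 2024: $4,388 + $1,329 + $36,810 + $1,586 = $44,113 (under)
Sep 2024–Dec 2024: $1,329 + $36,810 + $1,586 + $53,663 = $93,388 (under)
At least one window exceeds $162,000.

Yes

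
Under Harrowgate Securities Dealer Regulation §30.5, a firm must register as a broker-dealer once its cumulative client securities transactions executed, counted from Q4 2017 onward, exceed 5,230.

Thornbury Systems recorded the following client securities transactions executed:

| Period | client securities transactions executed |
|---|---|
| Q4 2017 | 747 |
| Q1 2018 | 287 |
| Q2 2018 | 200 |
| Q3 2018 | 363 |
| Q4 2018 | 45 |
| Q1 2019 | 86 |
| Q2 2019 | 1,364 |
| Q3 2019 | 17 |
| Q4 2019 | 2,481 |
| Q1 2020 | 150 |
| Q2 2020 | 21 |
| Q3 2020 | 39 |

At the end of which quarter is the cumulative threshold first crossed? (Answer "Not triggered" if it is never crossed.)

Q4 2019

Through Q4 2017: 747
Through Q1 2018: 1,034
Through Q2 2018: 1,234
Through Q3 2018: 1,597
Through Q4 2018: 1,642
Through Q1 2019: 1,728
Through Q2 2019: 3,092
Through Q3 2019: 3,109
Through Q4 2019: 5,590 ← exceeds threshold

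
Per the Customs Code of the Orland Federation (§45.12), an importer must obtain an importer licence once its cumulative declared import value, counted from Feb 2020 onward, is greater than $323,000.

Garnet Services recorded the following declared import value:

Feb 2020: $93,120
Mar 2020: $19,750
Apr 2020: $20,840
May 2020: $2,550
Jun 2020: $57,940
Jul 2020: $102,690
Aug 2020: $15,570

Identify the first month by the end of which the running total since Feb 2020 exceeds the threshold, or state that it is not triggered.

Through Feb 2020: $93,120
Through Mar 2020: $112,870
Through Apr 2020: $133,710
Through May 2020: $136,260
Through Jun 2020: $194,200
Through Jul 2020: $296,890
Through Aug 2020: $312,460
Final cumulative total $312,460 ≤ $323,000; the threshold is never exceeded.

Not triggered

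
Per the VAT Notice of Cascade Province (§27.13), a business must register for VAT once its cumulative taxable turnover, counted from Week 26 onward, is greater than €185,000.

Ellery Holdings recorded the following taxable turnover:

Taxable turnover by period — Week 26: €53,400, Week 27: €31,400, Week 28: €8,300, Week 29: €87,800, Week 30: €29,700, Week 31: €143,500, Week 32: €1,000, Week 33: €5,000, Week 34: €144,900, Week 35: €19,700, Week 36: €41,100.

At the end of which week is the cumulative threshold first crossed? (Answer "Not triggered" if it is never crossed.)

Through Week 26: €53,400
Through Week 27: €84,800
Through Week 28: €93,100
Through Week 29: €180,900
Through Week 30: €210,600 ← exceeds threshold

Week 30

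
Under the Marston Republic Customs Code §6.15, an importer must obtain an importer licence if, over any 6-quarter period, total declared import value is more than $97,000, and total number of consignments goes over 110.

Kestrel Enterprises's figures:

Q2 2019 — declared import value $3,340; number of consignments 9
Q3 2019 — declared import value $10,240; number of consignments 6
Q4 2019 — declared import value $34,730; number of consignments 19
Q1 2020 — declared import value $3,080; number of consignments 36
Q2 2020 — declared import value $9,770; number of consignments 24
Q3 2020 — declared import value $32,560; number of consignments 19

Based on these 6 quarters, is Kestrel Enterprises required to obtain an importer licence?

Total declared import value: $3,340 + $10,240 + $34,730 + $3,080 + $9,770 + $32,560 = $93,720 (≤ $97,000).
Total number of consignments: 9 + 6 + 19 + 36 + 24 + 19 = 113 (> 110).
The test is 'and': the rule requires both, and at least one is not exceeded.

No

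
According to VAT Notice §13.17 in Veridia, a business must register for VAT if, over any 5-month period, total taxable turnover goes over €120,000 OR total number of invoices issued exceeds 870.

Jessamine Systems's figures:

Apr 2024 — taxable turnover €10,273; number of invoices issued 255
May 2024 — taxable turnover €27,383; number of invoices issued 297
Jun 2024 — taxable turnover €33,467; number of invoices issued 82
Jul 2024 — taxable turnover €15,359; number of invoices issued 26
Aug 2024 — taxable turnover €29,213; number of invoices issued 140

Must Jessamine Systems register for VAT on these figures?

Total taxable turnover: €10,273 + €27,383 + €33,467 + €15,359 + €29,213 = €115,695 (≤ €120,000).
Total number of invoices issued: 255 + 297 + 82 + 26 + 140 = 800 (≤ 870).
The test is 'or': neither threshold is exceeded.

No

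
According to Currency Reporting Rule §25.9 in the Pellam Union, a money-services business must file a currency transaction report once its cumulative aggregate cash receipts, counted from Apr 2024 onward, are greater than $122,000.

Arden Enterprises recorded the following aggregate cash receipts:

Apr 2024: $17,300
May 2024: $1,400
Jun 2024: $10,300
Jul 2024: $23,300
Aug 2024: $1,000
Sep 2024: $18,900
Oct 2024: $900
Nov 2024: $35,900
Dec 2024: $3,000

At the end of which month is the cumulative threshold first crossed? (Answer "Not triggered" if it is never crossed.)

Through Apr 2024: $17,300
Through May 2024: $18,700
Through Jun 2024: $29,000
Through Jul 2024: $52,300
Through Aug 2024: $53,300
Through Sep 2024: $72,200
Through Oct 2024: $73,100
Through Nov 2024: $109,000
Through Dec 2024: $112,000
Final cumulative total $112,000 ≤ $122,000; the threshold is never exceeded.

Not triggered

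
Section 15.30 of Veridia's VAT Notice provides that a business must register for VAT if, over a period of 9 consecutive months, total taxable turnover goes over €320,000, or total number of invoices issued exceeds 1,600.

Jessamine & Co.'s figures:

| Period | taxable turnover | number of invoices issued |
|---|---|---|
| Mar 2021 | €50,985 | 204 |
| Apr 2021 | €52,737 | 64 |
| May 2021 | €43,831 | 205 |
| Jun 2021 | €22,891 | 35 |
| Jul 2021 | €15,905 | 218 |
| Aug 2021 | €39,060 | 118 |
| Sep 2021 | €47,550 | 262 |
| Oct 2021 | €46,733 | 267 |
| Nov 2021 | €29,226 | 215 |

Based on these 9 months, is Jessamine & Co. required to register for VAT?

Yes

Total taxable turnover: €50,985 + €52,737 + €43,831 + €22,891 + €15,905 + €39,060 + €47,550 + €46,733 + €29,226 = €348,918 (> €320,000).
Total number of invoices issued: 204 + 64 + 205 + 35 + 218 + 118 + 262 + 267 + 215 = 1,588 (≤ 1,600).
The test is 'or': at least one threshold is exceeded.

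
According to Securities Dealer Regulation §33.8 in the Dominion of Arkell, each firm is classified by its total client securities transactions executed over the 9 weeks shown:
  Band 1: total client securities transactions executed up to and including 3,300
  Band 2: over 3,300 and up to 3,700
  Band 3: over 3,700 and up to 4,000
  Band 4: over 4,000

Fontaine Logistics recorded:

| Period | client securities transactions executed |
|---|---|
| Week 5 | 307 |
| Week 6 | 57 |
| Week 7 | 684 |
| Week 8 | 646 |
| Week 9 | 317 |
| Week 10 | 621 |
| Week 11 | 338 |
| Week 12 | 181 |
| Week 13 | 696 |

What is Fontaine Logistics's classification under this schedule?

Band 3

Total client securities transactions executed: 307 + 57 + 684 + 646 + 317 + 621 + 338 + 181 + 696 = 3,847.
3,700 < 3,847 ≤ 4,000, so Band 3 applies.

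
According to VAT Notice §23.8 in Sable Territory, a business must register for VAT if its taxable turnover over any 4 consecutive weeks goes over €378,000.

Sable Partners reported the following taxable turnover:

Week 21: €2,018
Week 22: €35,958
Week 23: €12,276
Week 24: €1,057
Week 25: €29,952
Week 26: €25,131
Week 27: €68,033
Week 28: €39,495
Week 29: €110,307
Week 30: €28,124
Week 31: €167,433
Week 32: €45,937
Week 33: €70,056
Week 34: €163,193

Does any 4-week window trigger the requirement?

Week 21–Week 24: €2,018 + €35,958 + €12,276 + €1,057 = €51,309 (under)
Week 22–Week 25: €35,958 + €12,276 + €1,057 + €29,952 = €79,243 (under)
Week 23–Week 26: €12,276 + €1,057 + €29,952 + €25,131 = €68,416 (under)
Week 24–Week 27: €1,057 + €29,952 + €25,131 + €68,033 = €124,173 (under)
Week 25–Week 28: €29,952 + €25,131 + €68,033 + €39,495 = €162,611 (under)
Week 26–Week 29: €25,131 + €68,033 + €39,495 + €110,307 = €242,966 (under)
Week 27–Week 30: €68,033 + €39,495 + €110,307 + €28,124 = €245,959 (under)
Week 28–Week 31: €39,495 + €110,307 + €28,124 + €167,433 = €345,359 (under)
Week 29–Week 32: €110,307 + €28,124 + €167,433 + €45,937 = €351,801 (under)
Week 30–Week 33: €28,124 + €167,433 + €45,937 + €70,056 = €311,550 (under)
Week 31–Week 34: €167,433 + €45,937 + €70,056 + €163,193 = €446,619 (over)
At least one window exceeds €378,000.

Yes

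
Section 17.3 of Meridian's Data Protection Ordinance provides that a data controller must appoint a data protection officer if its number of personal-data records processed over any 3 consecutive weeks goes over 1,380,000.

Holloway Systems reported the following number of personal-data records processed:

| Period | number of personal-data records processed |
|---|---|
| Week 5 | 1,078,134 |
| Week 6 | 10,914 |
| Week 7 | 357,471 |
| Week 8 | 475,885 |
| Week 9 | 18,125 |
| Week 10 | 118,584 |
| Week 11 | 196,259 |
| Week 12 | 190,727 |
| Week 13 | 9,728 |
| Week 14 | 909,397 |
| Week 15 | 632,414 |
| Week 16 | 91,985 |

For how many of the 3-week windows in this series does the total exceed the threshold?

Week 5–Week 7: 1,078,134 + 10,914 + 357,471 = 1,446,519 (over)
Week 6–Week 8: 10,914 + 357,471 + 475,885 = 844,270 (under)
Week 7–Week 9: 357,471 + 475,885 + 18,125 = 851,481 (under)
Week 8–Week 10: 475,885 + 18,125 + 118,584 = 612,594 (under)
Week 9–Week 11: 18,125 + 118,584 + 196,259 = 332,968 (under)
Week 10–Week 12: 118,584 + 196,259 + 190,727 = 505,570 (under)
Week 11–Week 13: 196,259 + 190,727 + 9,728 = 396,714 (under)
Week 12–Week 14: 190,727 + 9,728 + 909,397 = 1,109,852 (under)
Week 13–Week 15: 9,728 + 909,397 + 632,414 = 1,551,539 (over)
Week 14–Week 16: 909,397 + 632,414 + 91,985 = 1,633,796 (over)
3 windows exceed the threshold.

3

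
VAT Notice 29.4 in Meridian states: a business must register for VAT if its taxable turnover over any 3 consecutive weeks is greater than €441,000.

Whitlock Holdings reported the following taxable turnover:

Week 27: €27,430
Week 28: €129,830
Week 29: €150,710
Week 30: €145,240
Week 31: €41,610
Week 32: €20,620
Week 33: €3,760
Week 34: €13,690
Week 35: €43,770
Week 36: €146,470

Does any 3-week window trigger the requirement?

No

Week 27–Week 29: €27,430 + €129,830 + €150,710 = €307,970 (under)
Week 28–Week 30: €129,830 + €150,710 + €145,240 = €425,780 (under)
Week 29–Week 31: €150,710 + €145,240 + €41,610 = €337,560 (under)
Week 30–Week 32: €145,240 + €41,610 + €20,620 = €207,470 (under)
Week 31–Week 33: €41,610 + €20,620 + €3,760 = €65,990 (under)
Week 32–Week 34: €20,620 + €3,760 + €13,690 = €38,070 (under)
Week 33–Week 35: €3,760 + €13,690 + €43,770 = €61,220 (under)
Week 34–Week 36: €13,690 + €43,770 + €146,470 = €203,930 (under)
No window exceeds €441,000.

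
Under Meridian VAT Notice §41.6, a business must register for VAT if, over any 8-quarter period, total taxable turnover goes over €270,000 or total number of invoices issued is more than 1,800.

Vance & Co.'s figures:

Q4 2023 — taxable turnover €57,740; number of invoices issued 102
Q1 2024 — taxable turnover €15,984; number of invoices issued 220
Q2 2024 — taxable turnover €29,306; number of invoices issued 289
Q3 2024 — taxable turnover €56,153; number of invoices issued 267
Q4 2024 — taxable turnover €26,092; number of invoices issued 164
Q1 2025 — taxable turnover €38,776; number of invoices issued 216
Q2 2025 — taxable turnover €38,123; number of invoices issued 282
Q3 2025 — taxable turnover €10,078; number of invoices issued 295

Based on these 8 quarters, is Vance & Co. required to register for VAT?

Total taxable turnover: €57,740 + €15,984 + €29,306 + €56,153 + €26,092 + €38,776 + €38,123 + €10,078 = €272,252 (> €270,000).
Total number of invoices issued: 102 + 220 + 289 + 267 + 164 + 216 + 282 + 295 = 1,835 (> 1,800).
The test is 'or': at least one threshold is exceeded.

Yes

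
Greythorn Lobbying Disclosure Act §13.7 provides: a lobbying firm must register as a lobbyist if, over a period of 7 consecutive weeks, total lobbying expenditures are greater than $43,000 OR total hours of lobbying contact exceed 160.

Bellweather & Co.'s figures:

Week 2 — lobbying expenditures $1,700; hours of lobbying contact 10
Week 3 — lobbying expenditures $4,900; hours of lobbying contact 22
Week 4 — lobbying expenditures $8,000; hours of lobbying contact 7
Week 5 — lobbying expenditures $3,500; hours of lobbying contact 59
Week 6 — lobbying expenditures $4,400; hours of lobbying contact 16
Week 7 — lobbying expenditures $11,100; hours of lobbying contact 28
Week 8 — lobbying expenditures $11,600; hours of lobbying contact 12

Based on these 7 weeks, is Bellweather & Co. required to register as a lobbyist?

Total lobbying expenditures: $1,700 + $4,900 + $8,000 + $3,500 + $4,400 + $11,100 + $11,600 = $45,200 (> $43,000).
Total hours of lobbying contact: 10 + 22 + 7 + 59 + 16 + 28 + 12 = 154 (≤ 160).
The test is 'or': at least one threshold is exceeded.

Yes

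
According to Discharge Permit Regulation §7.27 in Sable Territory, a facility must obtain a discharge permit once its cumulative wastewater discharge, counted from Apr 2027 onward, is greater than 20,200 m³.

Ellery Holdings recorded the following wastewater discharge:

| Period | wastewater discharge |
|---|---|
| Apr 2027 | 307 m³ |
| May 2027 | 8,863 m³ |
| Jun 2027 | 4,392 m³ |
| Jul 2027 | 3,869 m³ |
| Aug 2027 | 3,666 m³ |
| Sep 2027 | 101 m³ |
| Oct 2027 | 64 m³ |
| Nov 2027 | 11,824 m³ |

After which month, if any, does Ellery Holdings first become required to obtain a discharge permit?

Through Apr 2027: 307 m³
Through May 2027: 9,170 m³
Through Jun 2027: 13,562 m³
Through Jul 2027: 17,431 m³
Through Aug 2027: 21,097 m³ ← exceeds threshold

Aug 2027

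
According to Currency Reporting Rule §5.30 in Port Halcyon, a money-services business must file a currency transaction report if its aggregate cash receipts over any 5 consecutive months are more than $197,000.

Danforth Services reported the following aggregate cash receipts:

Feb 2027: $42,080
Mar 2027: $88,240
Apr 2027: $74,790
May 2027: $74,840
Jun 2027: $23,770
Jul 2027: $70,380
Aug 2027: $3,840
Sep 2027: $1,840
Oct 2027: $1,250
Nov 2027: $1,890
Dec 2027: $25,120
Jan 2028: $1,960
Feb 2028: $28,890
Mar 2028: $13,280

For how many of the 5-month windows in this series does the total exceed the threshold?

Feb 2027–Jun 2027: $42,080 + $88,240 + $74,790 + $74,840 + $23,770 = $303,720 (over)
Mar 2027–Jul 2027: $88,240 + $74,790 + $74,840 + $23,770 + $70,380 = $332,020 (over)
Apr 2027–Aug 2027: $74,790 + $74,840 + $23,770 + $70,380 + $3,840 = $247,620 (over)
May 2027–Sep 2027: $74,840 + $23,770 + $70,380 + $3,840 + $1,840 = $174,670 (under)
Jun 2027–Oct 2027: $23,770 + $70,380 + $3,840 + $1,840 + $1,250 = $101,080 (under)
Jul 2027–Nov 2027: $70,380 + $3,840 + $1,840 + $1,250 + $1,890 = $79,200 (under)
Aug 2027–Dec 2027: $3,840 + $1,840 + $1,250 + $1,890 + $25,120 = $33,940 (under)
Sep 2027–Jan 2028: $1,840 + $1,250 + $1,890 + $25,120 + $1,960 = $32,060 (under)
Oct 2027–Feb 2028: $1,250 + $1,890 + $25,120 + $1,960 + $28,890 = $59,110 (under)
Nov 2027–Mar 2028: $1,890 + $25,120 + $1,960 + $28,890 + $13,280 = $71,140 (under)
3 windows exceed the threshold.

3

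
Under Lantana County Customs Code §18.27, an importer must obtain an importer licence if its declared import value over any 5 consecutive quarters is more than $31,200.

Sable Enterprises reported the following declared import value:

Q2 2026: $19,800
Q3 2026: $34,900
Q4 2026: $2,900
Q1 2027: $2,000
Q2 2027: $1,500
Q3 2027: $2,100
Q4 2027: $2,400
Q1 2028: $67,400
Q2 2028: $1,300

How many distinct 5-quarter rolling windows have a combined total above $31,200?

4

Q2 2026–Q2 2027: $19,800 + $34,900 + $2,900 + $2,000 + $1,500 = $61,100 (over)
Q3 2026–Q3 2027: $34,900 + $2,900 + $2,000 + $1,500 + $2,100 = $43,400 (over)
Q4 2026–Q4 2027: $2,900 + $2,000 + $1,500 + $2,100 + $2,400 = $10,900 (under)
Q1 2027–Q1 2028: $2,000 + $1,500 + $2,100 + $2,400 + $67,400 = $75,400 (over)
Q2 2027–Q2 2028: $1,500 + $2,100 + $2,400 + $67,400 + $1,300 = $74,700 (over)
4 windows exceed the threshold.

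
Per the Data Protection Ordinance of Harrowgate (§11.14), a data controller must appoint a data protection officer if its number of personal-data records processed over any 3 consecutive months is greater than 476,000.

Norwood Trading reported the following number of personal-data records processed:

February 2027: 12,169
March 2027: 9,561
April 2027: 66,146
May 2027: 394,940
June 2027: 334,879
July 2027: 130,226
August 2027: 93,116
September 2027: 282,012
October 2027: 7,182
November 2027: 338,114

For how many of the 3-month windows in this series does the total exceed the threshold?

February 2027–April 2027: 12,169 + 9,561 + 66,146 = 87,876 (under)
March 2027–May 2027: 9,561 + 66,146 + 394,940 = 470,647 (under)
April 2027–June 2027: 66,146 + 394,940 + 334,879 = 795,965 (over)
May 2027–July 2027: 394,940 + 334,879 + 130,226 = 860,045 (over)
June 2027–August 2027: 334,879 + 130,226 + 93,116 = 558,221 (over)
July 2027–September 2027: 130,226 + 93,116 + 282,012 = 505,354 (over)
August 2027–October 2027: 93,116 + 282,012 + 7,182 = 382,310 (under)
September 2027–November 2027: 282,012 + 7,182 + 338,114 = 627,308 (over)
5 windows exceed the threshold.

5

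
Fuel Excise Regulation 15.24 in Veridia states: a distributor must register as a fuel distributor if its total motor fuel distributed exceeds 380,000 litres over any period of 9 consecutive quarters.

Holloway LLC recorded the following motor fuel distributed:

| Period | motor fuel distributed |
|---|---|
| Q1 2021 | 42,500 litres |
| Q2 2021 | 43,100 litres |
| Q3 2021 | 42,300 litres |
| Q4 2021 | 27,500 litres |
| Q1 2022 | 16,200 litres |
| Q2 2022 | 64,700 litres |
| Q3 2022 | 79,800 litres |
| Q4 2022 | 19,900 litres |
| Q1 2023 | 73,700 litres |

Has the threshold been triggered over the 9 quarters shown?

Yes

Total motor fuel distributed: 42,500 litres + 43,100 litres + 42,300 litres + 27,500 litres + 16,200 litres + 64,700 litres + 79,800 litres + 19,900 litres + 73,700 litres = 409,700 litres.
409,700 litres > 380,000 litres, so the threshold is exceeded.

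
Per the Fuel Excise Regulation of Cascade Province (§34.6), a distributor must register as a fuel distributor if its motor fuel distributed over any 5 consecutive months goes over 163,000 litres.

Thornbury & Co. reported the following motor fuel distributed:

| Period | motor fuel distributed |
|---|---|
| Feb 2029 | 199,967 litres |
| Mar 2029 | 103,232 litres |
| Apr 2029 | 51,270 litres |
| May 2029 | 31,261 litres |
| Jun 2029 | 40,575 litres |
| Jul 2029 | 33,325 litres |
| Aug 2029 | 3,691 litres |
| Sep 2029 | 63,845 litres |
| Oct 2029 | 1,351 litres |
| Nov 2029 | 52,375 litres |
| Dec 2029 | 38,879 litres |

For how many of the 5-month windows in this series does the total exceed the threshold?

Feb 2029–Jun 2029: 199,967 litres + 103,232 litres + 51,270 litres + 31,261 litres + 40,575 litres = 426,305 litres (over)
Mar 2029–Jul 2029: 103,232 litres + 51,270 litres + 31,261 litres + 40,575 litres + 33,325 litres = 259,663 litres (over)
Apr 2029–Aug 2029: 51,270 litres + 31,261 litres + 40,575 litres + 33,325 litres + 3,691 litres = 160,122 litres (under)
May 2029–Sep 2029: 31,261 litres + 40,575 litres + 33,325 litres + 3,691 litres + 63,845 litres = 172,697 litres (over)
Jun 2029–Oct 2029: 40,575 litres + 33,325 litres + 3,691 litres + 63,845 litres + 1,351 litres = 142,787 litres (under)
Jul 2029–Nov 2029: 33,325 litres + 3,691 litres + 63,845 litres + 1,351 litres + 52,375 litres = 154,587 litres (under)
Aug 2029–Dec 2029: 3,691 litres + 63,845 litres + 1,351 litres + 52,375 litres + 38,879 litres = 160,141 litres (under)
3 windows exceed the threshold.

3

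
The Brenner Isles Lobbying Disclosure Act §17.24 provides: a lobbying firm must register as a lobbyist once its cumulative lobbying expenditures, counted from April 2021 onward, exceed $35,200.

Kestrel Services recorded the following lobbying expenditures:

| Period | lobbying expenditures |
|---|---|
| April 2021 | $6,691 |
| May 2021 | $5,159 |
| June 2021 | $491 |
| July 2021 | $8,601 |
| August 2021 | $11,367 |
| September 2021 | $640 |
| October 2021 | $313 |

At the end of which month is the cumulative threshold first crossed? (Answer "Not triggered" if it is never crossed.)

Through April 2021: $6,691
Through May 2021: $11,850
Through June 2021: $12,341
Through July 2021: $20,942
Through August 2021: $32,309
Through September 2021: $32,949
Through October 2021: $33,262
Final cumulative total $33,262 ≤ $35,200; the threshold is never exceeded.

Not triggered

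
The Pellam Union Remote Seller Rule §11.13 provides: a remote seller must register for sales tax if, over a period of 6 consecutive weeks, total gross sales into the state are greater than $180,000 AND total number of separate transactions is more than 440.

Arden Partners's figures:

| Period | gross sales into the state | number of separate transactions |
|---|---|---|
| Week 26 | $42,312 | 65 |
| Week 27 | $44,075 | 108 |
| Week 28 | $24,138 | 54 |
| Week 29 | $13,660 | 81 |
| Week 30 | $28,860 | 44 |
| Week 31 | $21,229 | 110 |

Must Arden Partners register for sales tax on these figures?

No

Total gross sales into the state: $42,312 + $44,075 + $24,138 + $13,660 + $28,860 + $21,229 = $174,274 (≤ $180,000).
Total number of separate transactions: 65 + 108 + 54 + 81 + 44 + 110 = 462 (> 440).
The test is 'and': the rule requires both, and at least one is not exceeded.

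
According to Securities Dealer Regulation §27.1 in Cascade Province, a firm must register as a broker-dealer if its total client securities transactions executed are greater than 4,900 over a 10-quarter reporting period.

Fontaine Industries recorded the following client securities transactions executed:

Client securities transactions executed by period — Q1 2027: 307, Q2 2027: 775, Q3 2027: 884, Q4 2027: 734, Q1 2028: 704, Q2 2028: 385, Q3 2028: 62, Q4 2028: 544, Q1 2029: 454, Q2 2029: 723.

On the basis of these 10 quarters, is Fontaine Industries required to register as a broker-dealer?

Total client securities transactions executed: 307 + 775 + 884 + 734 + 704 + 385 + 62 + 544 + 454 + 723 = 5,572.
5,572 > 4,900, so the threshold is exceeded.

Yes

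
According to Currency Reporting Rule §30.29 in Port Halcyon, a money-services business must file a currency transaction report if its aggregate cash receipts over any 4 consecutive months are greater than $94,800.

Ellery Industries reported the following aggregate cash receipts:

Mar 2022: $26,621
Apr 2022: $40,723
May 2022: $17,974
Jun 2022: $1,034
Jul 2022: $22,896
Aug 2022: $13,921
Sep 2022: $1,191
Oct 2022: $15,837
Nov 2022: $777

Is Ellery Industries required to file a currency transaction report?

No

Mar 2022–Jun 2022: $26,621 + $40,723 + $17,974 + $1,034 = $86,352 (under)
Apr 2022–Jul 2022: $40,723 + $17,974 + $1,034 + $22,896 = $82,627 (under)
May 2022–Aug 2022: $17,974 + $1,034 + $22,896 + $13,921 = $55,825 (under)
Jun 2022–Sep 2022: $1,034 + $22,896 + $13,921 + $1,191 = $39,042 (under)
Jul 2022–Oct 2022: $22,896 + $13,921 + $1,191 + $15,837 = $53,845 (under)
Aug 2022–Nov 2022: $13,921 + $1,191 + $15,837 + $777 = $31,726 (under)
No window exceeds $94,800.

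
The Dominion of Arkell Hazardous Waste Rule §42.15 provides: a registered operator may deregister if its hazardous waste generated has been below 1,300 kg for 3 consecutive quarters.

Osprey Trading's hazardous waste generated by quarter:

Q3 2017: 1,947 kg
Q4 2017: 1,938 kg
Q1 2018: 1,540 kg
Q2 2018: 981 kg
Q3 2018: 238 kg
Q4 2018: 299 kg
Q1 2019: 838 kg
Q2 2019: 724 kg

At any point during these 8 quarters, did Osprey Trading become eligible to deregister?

Quarters below 1,300 kg: Q2 2018, Q3 2018, Q4 2018, Q1 2019, Q2 2019.
Longest run of consecutive quarters below the threshold: 5.
5 ≥ 3, so Osprey Trading became eligible.

Yes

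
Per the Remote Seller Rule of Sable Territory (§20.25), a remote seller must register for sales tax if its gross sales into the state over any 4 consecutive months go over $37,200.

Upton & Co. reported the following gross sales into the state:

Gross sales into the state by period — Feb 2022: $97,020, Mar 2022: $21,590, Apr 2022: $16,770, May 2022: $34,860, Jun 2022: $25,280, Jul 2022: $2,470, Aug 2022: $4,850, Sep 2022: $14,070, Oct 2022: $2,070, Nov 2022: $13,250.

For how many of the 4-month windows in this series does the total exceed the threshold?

5

Feb 2022–May 2022: $97,020 + $21,590 + $16,770 + $34,860 = $170,240 (over)
Mar 2022–Jun 2022: $21,590 + $16,770 + $34,860 + $25,280 = $98,500 (over)
Apr 2022–Jul 2022: $16,770 + $34,860 + $25,280 + $2,470 = $79,380 (over)
May 2022–Aug 2022: $34,860 + $25,280 + $2,470 + $4,850 = $67,460 (over)
Jun 2022–Sep 2022: $25,280 + $2,470 + $4,850 + $14,070 = $46,670 (over)
Jul 2022–Oct 2022: $2,470 + $4,850 + $14,070 + $2,070 = $23,460 (under)
Aug 2022–Nov 2022: $4,850 + $14,070 + $2,070 + $13,250 = $34,240 (under)
5 windows exceed the threshold.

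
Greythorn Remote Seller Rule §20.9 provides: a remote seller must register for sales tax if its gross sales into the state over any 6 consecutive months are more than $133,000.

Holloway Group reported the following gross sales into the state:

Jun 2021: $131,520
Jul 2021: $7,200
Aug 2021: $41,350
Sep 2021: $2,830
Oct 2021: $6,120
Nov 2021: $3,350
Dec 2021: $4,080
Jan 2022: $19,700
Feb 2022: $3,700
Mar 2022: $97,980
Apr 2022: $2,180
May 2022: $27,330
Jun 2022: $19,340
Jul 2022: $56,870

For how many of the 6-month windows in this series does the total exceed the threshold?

Jun 2021–Nov 2021: $131,520 + $7,200 + $41,350 + $2,830 + $6,120 + $3,350 = $192,370 (over)
Jul 2021–Dec 2021: $7,200 + $41,350 + $2,830 + $6,120 + $3,350 + $4,080 = $64,930 (under)
Aug 2021–Jan 2022: $41,350 + $2,830 + $6,120 + $3,350 + $4,080 + $19,700 = $77,430 (under)
Sep 2021–Feb 2022: $2,830 + $6,120 + $3,350 + $4,080 + $19,700 + $3,700 = $39,780 (under)
Oct 2021–Mar 2022: $6,120 + $3,350 + $4,080 + $19,700 + $3,700 + $97,980 = $134,930 (over)
Nov 2021–Apr 2022: $3,350 + $4,080 + $19,700 + $3,700 + $97,980 + $2,180 = $130,990 (under)
Dec 2021–May 2022: $4,080 + $19,700 + $3,700 + $97,980 + $2,180 + $27,330 = $154,970 (over)
Jan 2022–Jun 2022: $19,700 + $3,700 + $97,980 + $2,180 + $27,330 + $19,340 = $170,230 (over)
Feb 2022–Jul 2022: $3,700 + $97,980 + $2,180 + $27,330 + $19,340 + $56,870 = $207,400 (over)
5 windows exceed the threshold.

5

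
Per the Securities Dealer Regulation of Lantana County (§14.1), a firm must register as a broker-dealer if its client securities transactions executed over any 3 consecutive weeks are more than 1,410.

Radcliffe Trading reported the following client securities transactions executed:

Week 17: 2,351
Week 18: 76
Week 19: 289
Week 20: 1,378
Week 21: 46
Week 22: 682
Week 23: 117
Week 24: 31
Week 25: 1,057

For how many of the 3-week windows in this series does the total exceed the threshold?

Week 17–Week 19: 2,351 + 76 + 289 = 2,716 (over)
Week 18–Week 20: 76 + 289 + 1,378 = 1,743 (over)
Week 19–Week 21: 289 + 1,378 + 46 = 1,713 (over)
Week 20–Week 22: 1,378 + 46 + 682 = 2,106 (over)
Week 21–Week 23: 46 + 682 + 117 = 845 (under)
Week 22–Week 24: 682 + 117 + 31 = 830 (under)
Week 23–Week 25: 117 + 31 + 1,057 = 1,205 (under)
4 windows exceed the threshold.

4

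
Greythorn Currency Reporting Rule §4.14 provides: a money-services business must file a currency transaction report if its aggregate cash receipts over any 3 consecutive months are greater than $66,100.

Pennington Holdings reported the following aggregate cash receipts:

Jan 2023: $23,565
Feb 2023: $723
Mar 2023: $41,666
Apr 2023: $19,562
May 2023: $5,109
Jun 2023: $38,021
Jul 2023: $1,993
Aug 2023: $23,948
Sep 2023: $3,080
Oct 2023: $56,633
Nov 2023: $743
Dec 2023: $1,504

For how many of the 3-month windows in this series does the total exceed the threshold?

2

Jan 2023–Mar 2023: $23,565 + $723 + $41,666 = $65,954 (under)
Feb 2023–Apr 2023: $723 + $41,666 + $19,562 = $61,951 (under)
Mar 2023–May 2023: $41,666 + $19,562 + $5,109 = $66,337 (over)
Apr 2023–Jun 2023: $19,562 + $5,109 + $38,021 = $62,692 (under)
May 2023–Jul 2023: $5,109 + $38,021 + $1,993 = $45,123 (under)
Jun 2023–Aug 2023: $38,021 + $1,993 + $23,948 = $63,962 (under)
Jul 2023–Sep 2023: $1,993 + $23,948 + $3,080 = $29,021 (under)
Aug 2023–Oct 2023: $23,948 + $3,080 + $56,633 = $83,661 (over)
Sep 2023–Nov 2023: $3,080 + $56,633 + $743 = $60,456 (under)
Oct 2023–Dec 2023: $56,633 + $743 + $1,504 = $58,880 (under)
2 windows exceed the threshold.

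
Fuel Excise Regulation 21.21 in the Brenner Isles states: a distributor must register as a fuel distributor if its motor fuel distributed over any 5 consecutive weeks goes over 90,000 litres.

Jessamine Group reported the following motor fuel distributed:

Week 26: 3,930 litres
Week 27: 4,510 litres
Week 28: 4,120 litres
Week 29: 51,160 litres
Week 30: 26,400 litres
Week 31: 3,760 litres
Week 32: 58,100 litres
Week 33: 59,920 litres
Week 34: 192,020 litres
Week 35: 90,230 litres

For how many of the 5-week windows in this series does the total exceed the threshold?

5

Week 26–Week 30: 3,930 litres + 4,510 litres + 4,120 litres + 51,160 litres + 26,400 litres = 90,120 litres (over)
Week 27–Week 31: 4,510 litres + 4,120 litres + 51,160 litres + 26,400 litres + 3,760 litres = 89,950 litres (under)
Week 28–Week 32: 4,120 litres + 51,160 litres + 26,400 litres + 3,760 litres + 58,100 litres = 143,540 litres (over)
Week 29–Week 33: 51,160 litres + 26,400 litres + 3,760 litres + 58,100 litres + 59,920 litres = 199,340 litres (over)
Week 30–Week 34: 26,400 litres + 3,760 litres + 58,100 litres + 59,920 litres + 192,020 litres = 340,200 litres (over)
Week 31–Week 35: 3,760 litres + 58,100 litres + 59,920 litres + 192,020 litres + 90,230 litres = 404,030 litres (over)
5 windows exceed the threshold.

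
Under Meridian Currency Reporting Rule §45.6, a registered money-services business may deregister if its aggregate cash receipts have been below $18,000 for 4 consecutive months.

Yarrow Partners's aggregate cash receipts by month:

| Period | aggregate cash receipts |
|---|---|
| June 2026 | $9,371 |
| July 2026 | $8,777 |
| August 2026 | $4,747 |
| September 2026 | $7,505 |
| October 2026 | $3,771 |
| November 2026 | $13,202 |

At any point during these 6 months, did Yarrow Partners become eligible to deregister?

Months below $18,000: June 2026, July 2026, August 2026, September 2026, October 2026, November 2026.
Longest run of consecutive months below the threshold: 6.
6 ≥ 4, so Yarrow Partners became eligible.

Yes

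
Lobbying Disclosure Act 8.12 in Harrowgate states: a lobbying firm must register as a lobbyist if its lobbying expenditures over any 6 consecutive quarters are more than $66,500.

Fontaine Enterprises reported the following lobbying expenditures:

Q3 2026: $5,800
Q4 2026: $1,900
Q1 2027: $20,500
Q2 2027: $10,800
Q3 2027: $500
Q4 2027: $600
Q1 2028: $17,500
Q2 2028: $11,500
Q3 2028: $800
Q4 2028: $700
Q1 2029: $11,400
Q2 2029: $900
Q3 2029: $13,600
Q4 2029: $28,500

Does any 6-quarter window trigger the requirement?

Q3 2026–Q4 2027: $5,800 + $1,900 + $20,500 + $10,800 + $500 + $600 = $40,100 (under)
Q4 2026–Q1 2028: $1,900 + $20,500 + $10,800 + $500 + $600 + $17,500 = $51,800 (under)
Q1 2027–Q2 2028: $20,500 + $10,800 + $500 + $600 + $17,500 + $11,500 = $61,400 (under)
Q2 2027–Q3 2028: $10,800 + $500 + $600 + $17,500 + $11,500 + $800 = $41,700 (under)
Q3 2027–Q4 2028: $500 + $600 + $17,500 + $11,500 + $800 + $700 = $31,600 (under)
Q4 2027–Q1 2029: $600 + $17,500 + $11,500 + $800 + $700 + $11,400 = $42,500 (under)
Q1 2028–Q2 2029: $17,500 + $11,500 + $800 + $700 + $11,400 + $900 = $42,800 (under)
Q2 2028–Q3 2029: $11,500 + $800 + $700 + $11,400 + $900 + $13,600 = $38,900 (under)
Q3 2028–Q4 2029: $800 + $700 + $11,400 + $900 + $13,600 + $28,500 = $55,900 (under)
No window exceeds $66,500.

No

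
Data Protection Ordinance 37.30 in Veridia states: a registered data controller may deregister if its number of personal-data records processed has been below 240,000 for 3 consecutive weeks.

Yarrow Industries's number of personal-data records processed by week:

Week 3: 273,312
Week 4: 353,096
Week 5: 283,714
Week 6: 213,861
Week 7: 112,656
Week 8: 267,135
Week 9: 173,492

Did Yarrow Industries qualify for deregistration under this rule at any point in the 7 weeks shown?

No

Weeks below 240,000: Week 6, Week 7, Week 9.
Longest run of consecutive weeks below the threshold: 2.
2 < 3, so Yarrow Industries never became eligible.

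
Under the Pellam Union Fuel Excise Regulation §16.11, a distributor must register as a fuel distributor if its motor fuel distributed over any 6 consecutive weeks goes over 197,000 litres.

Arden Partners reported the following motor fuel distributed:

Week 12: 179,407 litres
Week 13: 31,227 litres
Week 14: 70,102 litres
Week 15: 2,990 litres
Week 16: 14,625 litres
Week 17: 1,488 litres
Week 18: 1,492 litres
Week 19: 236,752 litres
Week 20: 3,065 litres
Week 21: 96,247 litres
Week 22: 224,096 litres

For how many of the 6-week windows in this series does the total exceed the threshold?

Week 12–Week 17: 179,407 litres + 31,227 litres + 70,102 litres + 2,990 litres + 14,625 litres + 1,488 litres = 299,839 litres (over)
Week 13–Week 18: 31,227 litres + 70,102 litres + 2,990 litres + 14,625 litres + 1,488 litres + 1,492 litres = 121,924 litres (under)
Week 14–Week 19: 70,102 litres + 2,990 litres + 14,625 litres + 1,488 litres + 1,492 litres + 236,752 litres = 327,449 litres (over)
Week 15–Week 20: 2,990 litres + 14,625 litres + 1,488 litres + 1,492 litres + 236,752 litres + 3,065 litres = 260,412 litres (over)
Week 16–Week 21: 14,625 litres + 1,488 litres + 1,492 litres + 236,752 litres + 3,065 litres + 96,247 litres = 353,669 litres (over)
Week 17–Week 22: 1,488 litres + 1,492 litres + 236,752 litres + 3,065 litres + 96,247 litres + 224,096 litres = 563,140 litres (over)
5 windows exceed the threshold.

5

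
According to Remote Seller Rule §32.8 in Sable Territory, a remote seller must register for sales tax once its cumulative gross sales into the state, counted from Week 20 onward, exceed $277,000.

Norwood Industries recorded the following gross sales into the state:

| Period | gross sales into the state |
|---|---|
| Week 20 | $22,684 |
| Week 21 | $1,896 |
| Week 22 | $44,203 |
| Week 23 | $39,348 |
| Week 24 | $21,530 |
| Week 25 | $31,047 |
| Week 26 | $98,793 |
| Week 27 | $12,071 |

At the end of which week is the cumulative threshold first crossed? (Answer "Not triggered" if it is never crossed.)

Not triggered

Through Week 20: $22,684
Through Week 21: $24,580
Through Week 22: $68,783
Through Week 23: $108,131
Through Week 24: $129,661
Through Week 25: $160,708
Through Week 26: $259,501
Through Week 27: $271,572
Final cumulative total $271,572 ≤ $277,000; the threshold is never exceeded.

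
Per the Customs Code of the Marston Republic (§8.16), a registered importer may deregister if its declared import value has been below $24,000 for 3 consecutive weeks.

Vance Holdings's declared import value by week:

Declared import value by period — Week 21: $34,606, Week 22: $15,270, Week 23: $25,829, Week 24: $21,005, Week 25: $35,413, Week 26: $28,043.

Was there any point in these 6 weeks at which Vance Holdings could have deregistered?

Weeks below $24,000: Week 22, Week 24.
Longest run of consecutive weeks below the threshold: 1.
1 < 3, so Vance Holdings never became eligible.

No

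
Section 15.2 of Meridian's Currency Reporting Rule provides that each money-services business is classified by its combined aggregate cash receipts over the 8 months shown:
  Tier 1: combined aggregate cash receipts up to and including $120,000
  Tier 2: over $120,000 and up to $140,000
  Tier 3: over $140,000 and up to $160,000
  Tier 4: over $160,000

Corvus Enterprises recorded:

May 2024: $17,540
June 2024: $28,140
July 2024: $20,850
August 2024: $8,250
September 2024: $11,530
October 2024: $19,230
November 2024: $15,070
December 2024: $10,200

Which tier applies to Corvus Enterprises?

Tier 2

Combined aggregate cash receipts: $17,540 + $28,140 + $20,850 + $8,250 + $11,530 + $19,230 + $15,070 + $10,200 = $130,810.
$120,000 < $130,810 ≤ $140,000, so Tier 2 applies.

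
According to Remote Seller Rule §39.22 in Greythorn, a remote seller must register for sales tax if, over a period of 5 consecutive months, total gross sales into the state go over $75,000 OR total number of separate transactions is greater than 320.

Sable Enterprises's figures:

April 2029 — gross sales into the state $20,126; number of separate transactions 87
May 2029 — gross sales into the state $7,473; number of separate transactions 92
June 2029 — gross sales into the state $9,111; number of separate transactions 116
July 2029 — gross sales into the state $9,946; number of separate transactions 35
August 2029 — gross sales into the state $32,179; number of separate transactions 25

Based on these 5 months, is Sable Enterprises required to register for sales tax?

Yes

Total gross sales into the state: $20,126 + $7,473 + $9,111 + $9,946 + $32,179 = $78,835 (> $75,000).
Total number of separate transactions: 87 + 92 + 116 + 35 + 25 = 355 (> 320).
The test is 'or': at least one threshold is exceeded.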